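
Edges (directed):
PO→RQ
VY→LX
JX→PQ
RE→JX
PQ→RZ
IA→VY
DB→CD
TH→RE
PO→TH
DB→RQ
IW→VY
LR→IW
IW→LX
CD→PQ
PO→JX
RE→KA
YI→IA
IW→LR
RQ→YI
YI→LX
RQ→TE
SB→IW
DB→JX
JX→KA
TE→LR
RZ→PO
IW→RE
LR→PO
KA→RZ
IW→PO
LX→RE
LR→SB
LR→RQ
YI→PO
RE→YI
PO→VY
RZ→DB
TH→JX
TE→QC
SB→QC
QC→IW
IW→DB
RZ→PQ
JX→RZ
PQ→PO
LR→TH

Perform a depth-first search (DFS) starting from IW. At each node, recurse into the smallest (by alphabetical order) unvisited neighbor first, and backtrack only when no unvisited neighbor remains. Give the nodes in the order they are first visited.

IW, DB, CD, PQ, PO, JX, KA, RZ, RQ, TE, LR, SB, QC, TH, RE, YI, IA, VY, LX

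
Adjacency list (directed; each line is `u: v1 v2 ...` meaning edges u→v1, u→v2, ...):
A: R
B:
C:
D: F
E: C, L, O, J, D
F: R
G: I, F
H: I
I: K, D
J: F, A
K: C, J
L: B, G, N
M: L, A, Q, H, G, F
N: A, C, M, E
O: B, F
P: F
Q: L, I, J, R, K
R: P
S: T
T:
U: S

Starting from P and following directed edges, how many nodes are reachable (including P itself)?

BFS from P visits: P, F, R
Reachable nodes: 3 of 21 total.

3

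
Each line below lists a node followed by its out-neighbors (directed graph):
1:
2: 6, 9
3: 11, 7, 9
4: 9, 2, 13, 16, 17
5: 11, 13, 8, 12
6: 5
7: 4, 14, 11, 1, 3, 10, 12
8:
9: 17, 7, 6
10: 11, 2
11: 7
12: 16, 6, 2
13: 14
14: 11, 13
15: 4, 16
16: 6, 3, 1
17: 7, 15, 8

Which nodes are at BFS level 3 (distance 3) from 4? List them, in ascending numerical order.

Level 0: 4
Level 1: 2, 9, 13, 16, 17
Level 2: 1, 3, 6, 7, 8, 14, 15
Level 3: 5, 10, 11, 12

5, 10, 11, 12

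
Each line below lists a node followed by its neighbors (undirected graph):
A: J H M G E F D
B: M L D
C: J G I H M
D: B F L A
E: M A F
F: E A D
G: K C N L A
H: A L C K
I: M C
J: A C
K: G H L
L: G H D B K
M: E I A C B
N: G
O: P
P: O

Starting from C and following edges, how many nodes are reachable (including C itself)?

BFS from C visits: C, J, G, I, H, M, A, K, N, L, E, B, F, D
Reachable nodes: 14 of 16 total.

14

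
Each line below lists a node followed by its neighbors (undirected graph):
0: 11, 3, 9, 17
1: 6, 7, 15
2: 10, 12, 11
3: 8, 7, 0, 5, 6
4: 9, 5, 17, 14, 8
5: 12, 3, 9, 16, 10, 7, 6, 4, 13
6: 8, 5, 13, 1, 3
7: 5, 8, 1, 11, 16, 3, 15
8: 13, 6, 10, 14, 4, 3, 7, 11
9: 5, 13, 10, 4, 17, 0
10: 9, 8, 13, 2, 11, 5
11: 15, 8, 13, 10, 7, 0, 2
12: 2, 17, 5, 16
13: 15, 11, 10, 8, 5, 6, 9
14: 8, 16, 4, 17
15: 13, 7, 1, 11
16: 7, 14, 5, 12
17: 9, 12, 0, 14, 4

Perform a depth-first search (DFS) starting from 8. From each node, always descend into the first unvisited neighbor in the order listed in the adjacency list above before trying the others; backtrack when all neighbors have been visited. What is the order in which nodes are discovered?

Visit 8
8 → 13
13 → 15
15 → 7
7 → 5
5 → 12
12 → 2
2 → 10
10 → 9
9 → 4
4 → 17
17 → 0
0 → 11
0 → 3
3 → 6
6 → 1
17 → 14
14 → 16

8 → 13 → 15 → 7 → 5 → 12 → 2 → 10 → 9 → 4 → 17 → 0 → 11 → 3 → 6 → 1 → 14 → 16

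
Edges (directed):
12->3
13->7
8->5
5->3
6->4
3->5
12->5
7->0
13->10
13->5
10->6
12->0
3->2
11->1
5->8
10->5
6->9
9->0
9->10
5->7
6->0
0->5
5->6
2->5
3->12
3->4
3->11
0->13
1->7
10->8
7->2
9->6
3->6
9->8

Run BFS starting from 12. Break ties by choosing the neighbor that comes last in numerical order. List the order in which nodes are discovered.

Visit 12; enqueue 5, 3, 0 → queue [5, 3, 0]
Visit 5; enqueue 8, 7, 6 → queue [3, 0, 8, 7, 6]
Visit 3; enqueue 11, 4, 2 → queue [0, 8, 7, 6, 11, 4, 2]
Visit 0; enqueue 13 → queue [8, 7, 6, 11, 4, 2, 13]
Visit 8 → queue [7, 6, 11, 4, 2, 13]
Visit 7 → queue [6, 11, 4, 2, 13]
Visit 6; enqueue 9 → queue [11, 4, 2, 13, 9]
Visit 11; enqueue 1 → queue [4, 2, 13, 9, 1]
Visit 4 → queue [2, 13, 9, 1]
Visit 2 → queue [13, 9, 1]
Visit 13; enqueue 10 → queue [9, 1, 10]
Visit 9 → queue [1, 10]
Visit 1 → queue [10]
Visit 10 → queue []

12 → 5 → 3 → 0 → 8 → 7 → 6 → 11 → 4 → 2 → 13 → 9 → 1 → 10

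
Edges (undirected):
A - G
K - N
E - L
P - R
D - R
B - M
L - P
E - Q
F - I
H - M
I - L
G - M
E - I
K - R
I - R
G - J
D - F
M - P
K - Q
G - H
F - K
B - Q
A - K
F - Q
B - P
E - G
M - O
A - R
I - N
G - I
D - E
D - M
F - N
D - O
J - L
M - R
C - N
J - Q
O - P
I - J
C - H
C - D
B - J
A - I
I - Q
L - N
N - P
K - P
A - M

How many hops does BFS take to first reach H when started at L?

Level 0: L
Level 1: E, I, J, N, P
Level 2: A, B, C, D, F, G, K, M, O, Q, R
Level 3: H
H first appears at level 3.

3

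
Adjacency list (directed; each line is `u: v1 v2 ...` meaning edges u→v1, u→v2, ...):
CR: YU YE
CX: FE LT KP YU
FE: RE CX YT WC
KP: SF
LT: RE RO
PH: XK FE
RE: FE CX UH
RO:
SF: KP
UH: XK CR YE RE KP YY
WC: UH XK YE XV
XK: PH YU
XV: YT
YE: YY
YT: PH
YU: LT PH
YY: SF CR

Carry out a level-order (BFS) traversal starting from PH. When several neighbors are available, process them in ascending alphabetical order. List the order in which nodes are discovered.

PH -> FE -> XK -> CX -> RE -> WC -> YT -> YU -> KP -> LT -> UH -> XV -> YE -> SF -> RO -> CR -> YY

Visit PH; enqueue FE, XK → queue [FE, XK]
Visit FE; enqueue CX, RE, WC, YT → queue [XK, CX, RE, WC, YT]
Visit XK; enqueue YU → queue [CX, RE, WC, YT, YU]
Visit CX; enqueue KP, LT → queue [RE, WC, YT, YU, KP, LT]
Visit RE; enqueue UH → queue [WC, YT, YU, KP, LT, UH]
Visit WC; enqueue XV, YE → queue [YT, YU, KP, LT, UH, XV, YE]
Visit YT → queue [YU, KP, LT, UH, XV, YE]
Visit YU → queue [KP, LT, UH, XV, YE]
Visit KP; enqueue SF → queue [LT, UH, XV, YE, SF]
Visit LT; enqueue RO → queue [UH, XV, YE, SF, RO]
Visit UH; enqueue CR, YY → queue [XV, YE, SF, RO, CR, YY]
Visit XV → queue [YE, SF, RO, CR, YY]
Visit YE → queue [SF, RO, CR, YY]
Visit SF → queue [RO, CR, YY]
Visit RO → queue [CR, YY]
Visit CR → queue [YY]
Visit YY → queue []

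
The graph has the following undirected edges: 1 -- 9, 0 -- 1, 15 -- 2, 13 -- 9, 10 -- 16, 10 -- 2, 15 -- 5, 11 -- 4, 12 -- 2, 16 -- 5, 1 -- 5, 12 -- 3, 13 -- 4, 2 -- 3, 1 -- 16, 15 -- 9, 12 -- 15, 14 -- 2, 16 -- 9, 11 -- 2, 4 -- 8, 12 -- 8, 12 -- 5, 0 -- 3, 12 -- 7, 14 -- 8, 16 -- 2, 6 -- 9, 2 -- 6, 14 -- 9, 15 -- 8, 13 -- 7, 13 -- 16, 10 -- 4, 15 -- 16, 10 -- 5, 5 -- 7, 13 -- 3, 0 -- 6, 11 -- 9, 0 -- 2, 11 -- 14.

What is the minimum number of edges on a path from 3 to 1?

Level 0: 3
Level 1: 0, 2, 12, 13
Level 2: 1, 4, 5, 6, 7, 8, 9, 10, 11, 14, 15, 16
1 first appears at level 2.

2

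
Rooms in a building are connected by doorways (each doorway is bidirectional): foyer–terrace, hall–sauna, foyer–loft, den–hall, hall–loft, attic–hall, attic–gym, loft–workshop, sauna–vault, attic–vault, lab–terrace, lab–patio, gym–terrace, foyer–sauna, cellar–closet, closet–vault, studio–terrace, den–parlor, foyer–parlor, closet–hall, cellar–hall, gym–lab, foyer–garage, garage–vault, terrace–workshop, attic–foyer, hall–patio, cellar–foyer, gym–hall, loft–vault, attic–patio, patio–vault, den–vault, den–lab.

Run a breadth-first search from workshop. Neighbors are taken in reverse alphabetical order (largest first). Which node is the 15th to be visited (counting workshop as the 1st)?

garage

Visit workshop; enqueue terrace, loft → queue [terrace, loft]
Visit terrace; enqueue studio, lab, gym, foyer → queue [loft, studio, lab, gym, foyer]
Visit loft; enqueue vault, hall → queue [studio, lab, gym, foyer, vault, hall]
Visit studio → queue [lab, gym, foyer, vault, hall]
Visit lab; enqueue patio, den → queue [gym, foyer, vault, hall, patio, den]
Visit gym; enqueue attic → queue [foyer, vault, hall, patio, den, attic]
Visit foyer; enqueue sauna, parlor, garage, cellar → queue [vault, hall, patio, den, attic, sauna, parlor, garage, cellar]
Visit vault; enqueue closet → queue [hall, patio, den, attic, sauna, parlor, garage, cellar, closet]
Visit hall → queue [patio, den, attic, sauna, parlor, garage, cellar, closet]
Visit patio → queue [den, attic, sauna, parlor, garage, cellar, closet]
Visit den → queue [attic, sauna, parlor, garage, cellar, closet]
Visit attic → queue [sauna, parlor, garage, cellar, closet]
Visit sauna → queue [parlor, garage, cellar, closet]
Visit parlor → queue [garage, cellar, closet]
Visit garage → queue [cellar, closet]
Visit cellar → queue [closet]
Visit closet → queue []

Visit order: workshop, terrace, loft, studio, lab, gym, foyer, vault, hall, patio, den, attic, sauna, parlor, garage, cellar, closet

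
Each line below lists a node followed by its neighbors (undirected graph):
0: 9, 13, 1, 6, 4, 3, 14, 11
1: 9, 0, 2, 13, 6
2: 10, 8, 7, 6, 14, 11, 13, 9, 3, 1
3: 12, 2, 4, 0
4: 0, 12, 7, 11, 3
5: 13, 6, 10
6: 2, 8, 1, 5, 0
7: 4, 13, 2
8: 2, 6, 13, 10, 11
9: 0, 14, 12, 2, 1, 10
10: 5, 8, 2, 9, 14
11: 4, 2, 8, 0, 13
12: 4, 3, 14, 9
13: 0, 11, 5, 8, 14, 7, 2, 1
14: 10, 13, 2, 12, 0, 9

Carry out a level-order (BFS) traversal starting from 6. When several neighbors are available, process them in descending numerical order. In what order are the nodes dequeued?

Visit 6; enqueue 8, 5, 2, 1, 0 → queue [8, 5, 2, 1, 0]
Visit 8; enqueue 13, 11, 10 → queue [5, 2, 1, 0, 13, 11, 10]
Visit 5 → queue [2, 1, 0, 13, 11, 10]
Visit 2; enqueue 14, 9, 7, 3 → queue [1, 0, 13, 11, 10, 14, 9, 7, 3]
Visit 1 → queue [0, 13, 11, 10, 14, 9, 7, 3]
Visit 0; enqueue 4 → queue [13, 11, 10, 14, 9, 7, 3, 4]
Visit 13 → queue [11, 10, 14, 9, 7, 3, 4]
Visit 11 → queue [10, 14, 9, 7, 3, 4]
Visit 10 → queue [14, 9, 7, 3, 4]
Visit 14; enqueue 12 → queue [9, 7, 3, 4, 12]
Visit 9 → queue [7, 3, 4, 12]
Visit 7 → queue [3, 4, 12]
Visit 3 → queue [4, 12]
Visit 4 → queue [12]
Visit 12 → queue []

6, 8, 5, 2, 1, 0, 13, 11, 10, 14, 9, 7, 3, 4, 12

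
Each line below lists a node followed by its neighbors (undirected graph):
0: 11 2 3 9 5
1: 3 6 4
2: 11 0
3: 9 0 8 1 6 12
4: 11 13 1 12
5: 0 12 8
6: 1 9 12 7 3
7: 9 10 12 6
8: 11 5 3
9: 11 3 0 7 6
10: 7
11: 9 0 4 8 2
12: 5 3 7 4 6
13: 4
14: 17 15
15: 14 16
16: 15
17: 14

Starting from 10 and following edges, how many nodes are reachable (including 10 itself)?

14

BFS from 10 visits: 10, 7, 12, 9, 6, 5, 4, 3, 11, 0, 1, 8, 13, 2
Reachable nodes: 14 of 18 total.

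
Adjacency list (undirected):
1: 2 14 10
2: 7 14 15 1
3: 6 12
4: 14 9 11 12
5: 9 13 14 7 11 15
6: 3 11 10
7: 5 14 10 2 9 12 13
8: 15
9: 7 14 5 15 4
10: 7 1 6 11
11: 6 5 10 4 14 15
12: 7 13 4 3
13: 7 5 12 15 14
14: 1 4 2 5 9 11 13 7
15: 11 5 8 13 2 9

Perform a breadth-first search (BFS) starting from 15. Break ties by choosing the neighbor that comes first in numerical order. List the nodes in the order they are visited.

Visit 15; enqueue 2, 5, 8, 9, 11, 13 → queue [2, 5, 8, 9, 11, 13]
Visit 2; enqueue 1, 7, 14 → queue [5, 8, 9, 11, 13, 1, 7, 14]
Visit 5 → queue [8, 9, 11, 13, 1, 7, 14]
Visit 8 → queue [9, 11, 13, 1, 7, 14]
Visit 9; enqueue 4 → queue [11, 13, 1, 7, 14, 4]
Visit 11; enqueue 6, 10 → queue [13, 1, 7, 14, 4, 6, 10]
Visit 13; enqueue 12 → queue [1, 7, 14, 4, 6, 10, 12]
Visit 1 → queue [7, 14, 4, 6, 10, 12]
Visit 7 → queue [14, 4, 6, 10, 12]
Visit 14 → queue [4, 6, 10, 12]
Visit 4 → queue [6, 10, 12]
Visit 6; enqueue 3 → queue [10, 12, 3]
Visit 10 → queue [12, 3]
Visit 12 → queue [3]
Visit 3 → queue []

15 2 5 8 9 11 13 1 7 14 4 6 10 12 3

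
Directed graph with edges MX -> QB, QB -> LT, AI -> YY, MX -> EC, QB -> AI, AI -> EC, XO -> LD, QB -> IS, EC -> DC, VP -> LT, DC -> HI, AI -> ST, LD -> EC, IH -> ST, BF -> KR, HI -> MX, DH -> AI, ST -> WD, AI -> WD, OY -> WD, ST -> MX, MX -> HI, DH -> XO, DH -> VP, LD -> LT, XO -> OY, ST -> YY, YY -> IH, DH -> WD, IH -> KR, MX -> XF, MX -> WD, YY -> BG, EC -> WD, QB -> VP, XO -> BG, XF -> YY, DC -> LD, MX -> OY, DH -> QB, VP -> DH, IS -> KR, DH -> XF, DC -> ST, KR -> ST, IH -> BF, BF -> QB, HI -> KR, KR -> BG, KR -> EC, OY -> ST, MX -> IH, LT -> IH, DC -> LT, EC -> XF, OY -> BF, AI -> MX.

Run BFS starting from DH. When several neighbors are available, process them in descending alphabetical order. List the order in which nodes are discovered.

Visit DH; enqueue XO, XF, WD, VP, QB, AI → queue [XO, XF, WD, VP, QB, AI]
Visit XO; enqueue OY, LD, BG → queue [XF, WD, VP, QB, AI, OY, LD, BG]
Visit XF; enqueue YY → queue [WD, VP, QB, AI, OY, LD, BG, YY]
Visit WD → queue [VP, QB, AI, OY, LD, BG, YY]
Visit VP; enqueue LT → queue [QB, AI, OY, LD, BG, YY, LT]
Visit QB; enqueue IS → queue [AI, OY, LD, BG, YY, LT, IS]
Visit AI; enqueue ST, MX, EC → queue [OY, LD, BG, YY, LT, IS, ST, MX, EC]
Visit OY; enqueue BF → queue [LD, BG, YY, LT, IS, ST, MX, EC, BF]
Visit LD → queue [BG, YY, LT, IS, ST, MX, EC, BF]
Visit BG → queue [YY, LT, IS, ST, MX, EC, BF]
Visit YY; enqueue IH → queue [LT, IS, ST, MX, EC, BF, IH]
Visit LT → queue [IS, ST, MX, EC, BF, IH]
Visit IS; enqueue KR → queue [ST, MX, EC, BF, IH, KR]
Visit ST → queue [MX, EC, BF, IH, KR]
Visit MX; enqueue HI → queue [EC, BF, IH, KR, HI]
Visit EC; enqueue DC → queue [BF, IH, KR, HI, DC]
Visit BF → queue [IH, KR, HI, DC]
Visit IH → queue [KR, HI, DC]
Visit KR → queue [HI, DC]
Visit HI → queue [DC]
Visit DC → queue []

DH -> XO -> XF -> WD -> VP -> QB -> AI -> OY -> LD -> BG -> YY -> LT -> IS -> ST -> MX -> EC -> BF -> IH -> KR -> HI -> DC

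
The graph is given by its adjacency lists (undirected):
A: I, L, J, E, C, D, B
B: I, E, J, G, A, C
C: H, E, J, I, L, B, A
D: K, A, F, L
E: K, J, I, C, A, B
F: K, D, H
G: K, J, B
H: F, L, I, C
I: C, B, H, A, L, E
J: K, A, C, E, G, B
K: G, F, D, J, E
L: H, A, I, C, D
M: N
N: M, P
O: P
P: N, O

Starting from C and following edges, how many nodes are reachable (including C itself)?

BFS from C visits: C, L, J, I, H, E, B, A, D, K, G, F
Reachable nodes: 12 of 16 total.

12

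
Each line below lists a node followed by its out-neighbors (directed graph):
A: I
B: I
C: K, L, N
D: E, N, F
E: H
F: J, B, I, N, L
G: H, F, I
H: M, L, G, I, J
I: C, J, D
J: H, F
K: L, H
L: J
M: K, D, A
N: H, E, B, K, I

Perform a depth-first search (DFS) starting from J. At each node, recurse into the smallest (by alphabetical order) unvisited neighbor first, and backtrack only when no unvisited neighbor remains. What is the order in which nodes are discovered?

Visit J
J → F
F → B
B → I
I → C
C → K
K → H
H → G
H → L
H → M
M → A
M → D
D → E
D → N

J F B I C K H G L M A D E N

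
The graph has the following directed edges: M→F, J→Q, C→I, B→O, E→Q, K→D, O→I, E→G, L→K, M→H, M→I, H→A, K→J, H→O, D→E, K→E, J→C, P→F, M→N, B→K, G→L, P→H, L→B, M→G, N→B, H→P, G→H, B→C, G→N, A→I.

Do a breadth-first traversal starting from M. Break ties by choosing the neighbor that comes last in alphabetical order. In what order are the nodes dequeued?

M -> N -> I -> H -> G -> F -> B -> P -> O -> A -> L -> K -> C -> J -> E -> D -> Q

Visit M; enqueue N, I, H, G, F → queue [N, I, H, G, F]
Visit N; enqueue B → queue [I, H, G, F, B]
Visit I → queue [H, G, F, B]
Visit H; enqueue P, O, A → queue [G, F, B, P, O, A]
Visit G; enqueue L → queue [F, B, P, O, A, L]
Visit F → queue [B, P, O, A, L]
Visit B; enqueue K, C → queue [P, O, A, L, K, C]
Visit P → queue [O, A, L, K, C]
Visit O → queue [A, L, K, C]
Visit A → queue [L, K, C]
Visit L → queue [K, C]
Visit K; enqueue J, E, D → queue [C, J, E, D]
Visit C → queue [J, E, D]
Visit J; enqueue Q → queue [E, D, Q]
Visit E → queue [D, Q]
Visit D → queue [Q]
Visit Q → queue []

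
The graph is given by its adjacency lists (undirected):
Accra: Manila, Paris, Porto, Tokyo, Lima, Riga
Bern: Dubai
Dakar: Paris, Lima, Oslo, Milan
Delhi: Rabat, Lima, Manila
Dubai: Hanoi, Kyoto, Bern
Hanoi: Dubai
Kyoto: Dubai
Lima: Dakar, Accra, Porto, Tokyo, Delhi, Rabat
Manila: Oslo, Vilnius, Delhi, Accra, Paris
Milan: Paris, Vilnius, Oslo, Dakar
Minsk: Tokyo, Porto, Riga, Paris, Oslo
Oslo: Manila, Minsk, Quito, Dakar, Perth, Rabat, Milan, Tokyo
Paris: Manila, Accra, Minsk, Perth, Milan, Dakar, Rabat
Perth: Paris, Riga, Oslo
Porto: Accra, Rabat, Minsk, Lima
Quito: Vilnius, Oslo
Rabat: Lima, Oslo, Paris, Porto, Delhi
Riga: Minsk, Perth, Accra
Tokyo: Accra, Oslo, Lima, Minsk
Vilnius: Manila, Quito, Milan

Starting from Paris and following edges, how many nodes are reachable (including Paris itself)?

16

BFS from Paris visits: Paris, Manila, Accra, Minsk, Perth, Milan, Dakar, Rabat, Oslo, Vilnius, Delhi, Porto, Tokyo, Lima, Riga, Quito
Reachable nodes: 16 of 20 total.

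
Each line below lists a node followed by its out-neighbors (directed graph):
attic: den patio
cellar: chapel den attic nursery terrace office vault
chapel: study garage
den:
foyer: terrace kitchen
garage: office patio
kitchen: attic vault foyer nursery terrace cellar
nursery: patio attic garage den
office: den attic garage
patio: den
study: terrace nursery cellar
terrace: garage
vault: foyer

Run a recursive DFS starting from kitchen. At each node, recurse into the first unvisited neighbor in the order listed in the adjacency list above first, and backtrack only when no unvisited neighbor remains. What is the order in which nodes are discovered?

kitchen attic den patio vault foyer terrace garage office nursery cellar chapel study

Visit kitchen
kitchen → attic
attic → den
attic → patio
kitchen → vault
vault → foyer
foyer → terrace
terrace → garage
garage → office
kitchen → nursery
kitchen → cellar
cellar → chapel
chapel → study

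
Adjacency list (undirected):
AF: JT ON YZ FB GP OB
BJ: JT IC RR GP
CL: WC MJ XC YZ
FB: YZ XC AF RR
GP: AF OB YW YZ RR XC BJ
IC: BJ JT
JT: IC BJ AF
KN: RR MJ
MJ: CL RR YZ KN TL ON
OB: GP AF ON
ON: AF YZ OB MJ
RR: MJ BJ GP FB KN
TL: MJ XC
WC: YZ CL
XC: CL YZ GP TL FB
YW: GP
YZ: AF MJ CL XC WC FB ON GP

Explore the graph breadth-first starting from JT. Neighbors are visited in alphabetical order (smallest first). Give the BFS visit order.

Visit JT; enqueue AF, BJ, IC → queue [AF, BJ, IC]
Visit AF; enqueue FB, GP, OB, ON, YZ → queue [BJ, IC, FB, GP, OB, ON, YZ]
Visit BJ; enqueue RR → queue [IC, FB, GP, OB, ON, YZ, RR]
Visit IC → queue [FB, GP, OB, ON, YZ, RR]
Visit FB; enqueue XC → queue [GP, OB, ON, YZ, RR, XC]
Visit GP; enqueue YW → queue [OB, ON, YZ, RR, XC, YW]
Visit OB → queue [ON, YZ, RR, XC, YW]
Visit ON; enqueue MJ → queue [YZ, RR, XC, YW, MJ]
Visit YZ; enqueue CL, WC → queue [RR, XC, YW, MJ, CL, WC]
Visit RR; enqueue KN → queue [XC, YW, MJ, CL, WC, KN]
Visit XC; enqueue TL → queue [YW, MJ, CL, WC, KN, TL]
Visit YW → queue [MJ, CL, WC, KN, TL]
Visit MJ → queue [CL, WC, KN, TL]
Visit CL → queue [WC, KN, TL]
Visit WC → queue [KN, TL]
Visit KN → queue [TL]
Visit TL → queue []

JT -> AF -> BJ -> IC -> FB -> GP -> OB -> ON -> YZ -> RR -> XC -> YW -> MJ -> CL -> WC -> KN -> TL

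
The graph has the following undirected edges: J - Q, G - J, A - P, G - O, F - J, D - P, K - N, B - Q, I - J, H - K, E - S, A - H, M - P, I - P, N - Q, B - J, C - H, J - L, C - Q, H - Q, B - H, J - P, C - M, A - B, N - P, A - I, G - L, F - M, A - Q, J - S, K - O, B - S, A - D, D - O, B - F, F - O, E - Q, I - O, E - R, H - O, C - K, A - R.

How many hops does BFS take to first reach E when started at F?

3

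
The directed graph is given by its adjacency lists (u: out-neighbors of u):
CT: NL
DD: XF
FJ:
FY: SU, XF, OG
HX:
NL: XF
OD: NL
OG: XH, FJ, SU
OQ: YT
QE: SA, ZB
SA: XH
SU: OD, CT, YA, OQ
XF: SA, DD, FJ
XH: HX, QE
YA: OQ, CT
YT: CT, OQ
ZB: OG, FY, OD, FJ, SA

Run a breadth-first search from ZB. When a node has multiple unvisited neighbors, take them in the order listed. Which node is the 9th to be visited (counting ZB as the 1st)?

XF

Visit ZB; enqueue OG, FY, OD, FJ, SA → queue [OG, FY, OD, FJ, SA]
Visit OG; enqueue XH, SU → queue [FY, OD, FJ, SA, XH, SU]
Visit FY; enqueue XF → queue [OD, FJ, SA, XH, SU, XF]
Visit OD; enqueue NL → queue [FJ, SA, XH, SU, XF, NL]
Visit FJ → queue [SA, XH, SU, XF, NL]
Visit SA → queue [XH, SU, XF, NL]
Visit XH; enqueue HX, QE → queue [SU, XF, NL, HX, QE]
Visit SU; enqueue CT, YA, OQ → queue [XF, NL, HX, QE, CT, YA, OQ]
Visit XF; enqueue DD → queue [NL, HX, QE, CT, YA, OQ, DD]
Visit NL → queue [HX, QE, CT, YA, OQ, DD]
Visit HX → queue [QE, CT, YA, OQ, DD]
Visit QE → queue [CT, YA, OQ, DD]
Visit CT → queue [YA, OQ, DD]
Visit YA → queue [OQ, DD]
Visit OQ; enqueue YT → queue [DD, YT]
Visit DD → queue [YT]
Visit YT → queue []

Visit order: ZB, OG, FY, OD, FJ, SA, XH, SU, XF, NL, HX, QE, CT, YA, OQ, DD, YT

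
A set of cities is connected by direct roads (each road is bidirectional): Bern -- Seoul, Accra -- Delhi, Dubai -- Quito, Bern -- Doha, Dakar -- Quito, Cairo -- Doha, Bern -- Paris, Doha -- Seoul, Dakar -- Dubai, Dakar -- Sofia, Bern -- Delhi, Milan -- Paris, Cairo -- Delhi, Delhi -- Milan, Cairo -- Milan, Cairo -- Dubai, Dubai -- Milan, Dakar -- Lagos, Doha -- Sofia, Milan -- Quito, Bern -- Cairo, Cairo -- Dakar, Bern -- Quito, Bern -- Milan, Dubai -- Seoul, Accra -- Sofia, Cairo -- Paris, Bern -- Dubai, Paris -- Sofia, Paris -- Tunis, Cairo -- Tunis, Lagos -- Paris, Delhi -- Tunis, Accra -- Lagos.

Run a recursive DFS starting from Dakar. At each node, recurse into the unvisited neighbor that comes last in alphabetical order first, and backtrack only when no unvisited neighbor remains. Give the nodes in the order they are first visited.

Dakar, Sofia, Paris, Tunis, Delhi, Milan, Quito, Dubai, Seoul, Doha, Cairo, Bern, Accra, Lagos

Visit Dakar
Dakar → Sofia
Sofia → Paris
Paris → Tunis
Tunis → Delhi
Delhi → Milan
Milan → Quito
Quito → Dubai
Dubai → Seoul
Seoul → Doha
Doha → Cairo
Cairo → Bern
Delhi → Accra
Accra → Lagos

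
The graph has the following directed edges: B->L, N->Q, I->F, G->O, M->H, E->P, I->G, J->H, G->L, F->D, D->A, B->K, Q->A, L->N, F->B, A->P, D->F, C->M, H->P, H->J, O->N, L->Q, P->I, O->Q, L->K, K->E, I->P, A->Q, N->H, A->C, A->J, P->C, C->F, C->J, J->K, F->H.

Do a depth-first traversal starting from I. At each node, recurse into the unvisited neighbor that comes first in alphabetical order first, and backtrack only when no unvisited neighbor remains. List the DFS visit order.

I, F, B, K, E, P, C, J, H, M, L, N, Q, A, D, G, O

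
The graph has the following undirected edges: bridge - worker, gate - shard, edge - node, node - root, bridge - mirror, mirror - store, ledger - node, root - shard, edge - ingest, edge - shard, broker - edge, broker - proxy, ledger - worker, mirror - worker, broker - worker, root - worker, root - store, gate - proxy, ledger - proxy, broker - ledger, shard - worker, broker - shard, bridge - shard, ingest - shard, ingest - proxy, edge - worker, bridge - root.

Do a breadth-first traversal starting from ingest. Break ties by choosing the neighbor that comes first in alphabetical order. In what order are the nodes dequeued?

Visit ingest; enqueue edge, proxy, shard → queue [edge, proxy, shard]
Visit edge; enqueue broker, node, worker → queue [proxy, shard, broker, node, worker]
Visit proxy; enqueue gate, ledger → queue [shard, broker, node, worker, gate, ledger]
Visit shard; enqueue bridge, root → queue [broker, node, worker, gate, ledger, bridge, root]
Visit broker → queue [node, worker, gate, ledger, bridge, root]
Visit node → queue [worker, gate, ledger, bridge, root]
Visit worker; enqueue mirror → queue [gate, ledger, bridge, root, mirror]
Visit gate → queue [ledger, bridge, root, mirror]
Visit ledger → queue [bridge, root, mirror]
Visit bridge → queue [root, mirror]
Visit root; enqueue store → queue [mirror, store]
Visit mirror → queue [store]
Visit store → queue []

ingest edge proxy shard broker node worker gate ledger bridge root mirror store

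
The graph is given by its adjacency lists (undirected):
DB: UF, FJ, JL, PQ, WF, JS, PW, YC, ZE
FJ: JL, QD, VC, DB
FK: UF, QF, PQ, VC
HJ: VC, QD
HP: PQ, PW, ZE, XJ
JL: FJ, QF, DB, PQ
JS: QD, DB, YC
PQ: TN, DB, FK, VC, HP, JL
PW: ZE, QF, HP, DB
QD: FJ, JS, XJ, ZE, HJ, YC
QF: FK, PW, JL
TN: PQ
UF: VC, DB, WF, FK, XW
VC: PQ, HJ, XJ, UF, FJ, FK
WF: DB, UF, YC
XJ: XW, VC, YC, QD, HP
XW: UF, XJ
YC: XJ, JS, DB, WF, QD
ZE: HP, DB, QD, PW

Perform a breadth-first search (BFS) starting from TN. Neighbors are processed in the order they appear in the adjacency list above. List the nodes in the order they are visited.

Visit TN; enqueue PQ → queue [PQ]
Visit PQ; enqueue DB, FK, VC, HP, JL → queue [DB, FK, VC, HP, JL]
Visit DB; enqueue UF, FJ, WF, JS, PW, YC, ZE → queue [FK, VC, HP, JL, UF, FJ, WF, JS, PW, YC, ZE]
Visit FK; enqueue QF → queue [VC, HP, JL, UF, FJ, WF, JS, PW, YC, ZE, QF]
Visit VC; enqueue HJ, XJ → queue [HP, JL, UF, FJ, WF, JS, PW, YC, ZE, QF, HJ, XJ]
Visit HP → queue [JL, UF, FJ, WF, JS, PW, YC, ZE, QF, HJ, XJ]
Visit JL → queue [UF, FJ, WF, JS, PW, YC, ZE, QF, HJ, XJ]
Visit UF; enqueue XW → queue [FJ, WF, JS, PW, YC, ZE, QF, HJ, XJ, XW]
Visit FJ; enqueue QD → queue [WF, JS, PW, YC, ZE, QF, HJ, XJ, XW, QD]
Visit WF → queue [JS, PW, YC, ZE, QF, HJ, XJ, XW, QD]
Visit JS → queue [PW, YC, ZE, QF, HJ, XJ, XW, QD]
Visit PW → queue [YC, ZE, QF, HJ, XJ, XW, QD]
Visit YC → queue [ZE, QF, HJ, XJ, XW, QD]
Visit ZE → queue [QF, HJ, XJ, XW, QD]
Visit QF → queue [HJ, XJ, XW, QD]
Visit HJ → queue [XJ, XW, QD]
Visit XJ → queue [XW, QD]
Visit XW → queue [QD]
Visit QD → queue []

TN, PQ, DB, FK, VC, HP, JL, UF, FJ, WF, JS, PW, YC, ZE, QF, HJ, XJ, XW, QD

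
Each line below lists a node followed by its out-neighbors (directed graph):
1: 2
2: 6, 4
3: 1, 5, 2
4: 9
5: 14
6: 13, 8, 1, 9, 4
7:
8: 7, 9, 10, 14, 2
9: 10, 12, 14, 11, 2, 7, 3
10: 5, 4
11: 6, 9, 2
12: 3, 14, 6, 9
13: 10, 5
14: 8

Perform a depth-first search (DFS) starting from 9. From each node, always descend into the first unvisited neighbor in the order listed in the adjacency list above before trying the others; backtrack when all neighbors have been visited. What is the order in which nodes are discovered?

9 -> 10 -> 5 -> 14 -> 8 -> 7 -> 2 -> 6 -> 13 -> 1 -> 4 -> 12 -> 3 -> 11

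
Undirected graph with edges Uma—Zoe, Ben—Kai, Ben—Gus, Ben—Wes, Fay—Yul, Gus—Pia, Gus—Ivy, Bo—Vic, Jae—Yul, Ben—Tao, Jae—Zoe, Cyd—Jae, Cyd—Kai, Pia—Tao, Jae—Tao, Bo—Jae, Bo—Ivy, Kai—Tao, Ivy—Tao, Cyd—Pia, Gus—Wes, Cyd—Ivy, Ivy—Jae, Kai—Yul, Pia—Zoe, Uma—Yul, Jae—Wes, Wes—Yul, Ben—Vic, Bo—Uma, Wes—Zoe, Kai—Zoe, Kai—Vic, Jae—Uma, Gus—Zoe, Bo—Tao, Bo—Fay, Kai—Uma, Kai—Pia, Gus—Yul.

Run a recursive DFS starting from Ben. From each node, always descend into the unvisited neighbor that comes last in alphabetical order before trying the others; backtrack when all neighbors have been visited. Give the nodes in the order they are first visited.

Visit Ben
Ben → Wes
Wes → Zoe
Zoe → Uma
Uma → Yul
Yul → Kai
Kai → Vic
Vic → Bo
Bo → Tao
Tao → Pia
Pia → Gus
Gus → Ivy
Ivy → Jae
Jae → Cyd
Bo → Fay

Ben Wes Zoe Uma Yul Kai Vic Bo Tao Pia Gus Ivy Jae Cyd Fay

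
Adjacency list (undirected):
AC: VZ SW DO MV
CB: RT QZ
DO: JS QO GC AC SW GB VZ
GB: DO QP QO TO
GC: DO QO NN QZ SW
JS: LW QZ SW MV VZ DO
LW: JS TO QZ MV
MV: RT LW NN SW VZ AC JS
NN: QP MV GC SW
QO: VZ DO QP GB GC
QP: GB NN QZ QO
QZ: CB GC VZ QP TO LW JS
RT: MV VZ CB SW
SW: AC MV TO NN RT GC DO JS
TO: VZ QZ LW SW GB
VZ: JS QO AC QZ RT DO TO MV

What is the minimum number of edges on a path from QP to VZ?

2

Level 0: QP
Level 1: GB, NN, QO, QZ
Level 2: CB, DO, GC, JS, LW, MV, SW, TO, VZ
Level 3: AC, RT
VZ first appears at level 2.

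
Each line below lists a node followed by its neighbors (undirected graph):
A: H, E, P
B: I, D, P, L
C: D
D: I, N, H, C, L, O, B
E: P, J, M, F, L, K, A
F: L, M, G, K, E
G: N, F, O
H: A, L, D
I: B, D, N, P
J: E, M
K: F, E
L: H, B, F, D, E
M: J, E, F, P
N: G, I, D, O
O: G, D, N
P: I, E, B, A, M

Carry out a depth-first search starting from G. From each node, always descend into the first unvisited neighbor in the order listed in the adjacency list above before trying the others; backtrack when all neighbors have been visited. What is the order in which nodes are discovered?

G -> N -> I -> B -> D -> H -> A -> E -> P -> M -> J -> F -> L -> K -> C -> O

Visit G
G → N
N → I
I → B
B → D
D → H
H → A
A → E
E → P
P → M
M → J
M → F
F → L
F → K
D → C
D → O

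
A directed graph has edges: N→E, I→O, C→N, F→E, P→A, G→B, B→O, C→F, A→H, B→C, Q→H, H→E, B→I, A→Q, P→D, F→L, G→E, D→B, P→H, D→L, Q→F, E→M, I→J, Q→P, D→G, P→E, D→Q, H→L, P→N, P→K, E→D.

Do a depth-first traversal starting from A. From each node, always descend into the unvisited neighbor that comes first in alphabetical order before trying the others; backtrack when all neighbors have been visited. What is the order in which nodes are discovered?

Visit A
A → H
H → E
E → D
D → B
B → C
C → F
F → L
C → N
B → I
I → J
I → O
D → G
D → Q
Q → P
P → K
E → M

A → H → E → D → B → C → F → L → N → I → J → O → G → Q → P → K → M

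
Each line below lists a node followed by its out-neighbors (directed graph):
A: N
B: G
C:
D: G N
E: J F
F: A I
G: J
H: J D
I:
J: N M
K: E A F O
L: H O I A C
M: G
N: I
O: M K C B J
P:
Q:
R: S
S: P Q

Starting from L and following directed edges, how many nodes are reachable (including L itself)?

15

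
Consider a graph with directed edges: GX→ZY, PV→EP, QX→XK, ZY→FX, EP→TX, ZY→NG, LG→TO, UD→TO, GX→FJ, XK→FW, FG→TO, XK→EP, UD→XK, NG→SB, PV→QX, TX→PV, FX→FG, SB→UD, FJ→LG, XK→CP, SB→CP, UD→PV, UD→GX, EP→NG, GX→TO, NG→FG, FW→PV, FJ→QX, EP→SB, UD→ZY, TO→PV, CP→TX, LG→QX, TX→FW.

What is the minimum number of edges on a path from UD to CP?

Level 0: UD
Level 1: GX, PV, TO, XK, ZY
Level 2: CP, EP, FJ, FW, FX, NG, QX
Level 3: FG, LG, SB, TX
CP first appears at level 2.

2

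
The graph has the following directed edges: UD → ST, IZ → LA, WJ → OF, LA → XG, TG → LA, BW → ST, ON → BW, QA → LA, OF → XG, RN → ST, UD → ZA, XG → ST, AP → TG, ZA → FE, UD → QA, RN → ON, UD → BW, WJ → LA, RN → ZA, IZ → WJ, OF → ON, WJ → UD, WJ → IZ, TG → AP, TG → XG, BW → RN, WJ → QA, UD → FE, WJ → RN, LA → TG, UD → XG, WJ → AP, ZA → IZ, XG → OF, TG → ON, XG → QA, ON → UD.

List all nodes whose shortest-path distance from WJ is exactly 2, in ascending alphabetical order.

BW, FE, ON, ST, TG, XG, ZA

Level 0: WJ
Level 1: AP, IZ, LA, OF, QA, RN, UD
Level 2: BW, FE, ON, ST, TG, XG, ZA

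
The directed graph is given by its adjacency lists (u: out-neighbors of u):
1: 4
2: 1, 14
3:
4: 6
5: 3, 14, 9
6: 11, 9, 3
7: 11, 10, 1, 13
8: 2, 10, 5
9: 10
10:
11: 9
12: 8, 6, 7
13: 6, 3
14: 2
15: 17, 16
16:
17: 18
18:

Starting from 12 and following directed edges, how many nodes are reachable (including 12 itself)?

BFS from 12 visits: 12, 6, 7, 8, 3, 9, 11, 1, 10, 13, 2, 5, 4, 14
Reachable nodes: 14 of 18 total.

14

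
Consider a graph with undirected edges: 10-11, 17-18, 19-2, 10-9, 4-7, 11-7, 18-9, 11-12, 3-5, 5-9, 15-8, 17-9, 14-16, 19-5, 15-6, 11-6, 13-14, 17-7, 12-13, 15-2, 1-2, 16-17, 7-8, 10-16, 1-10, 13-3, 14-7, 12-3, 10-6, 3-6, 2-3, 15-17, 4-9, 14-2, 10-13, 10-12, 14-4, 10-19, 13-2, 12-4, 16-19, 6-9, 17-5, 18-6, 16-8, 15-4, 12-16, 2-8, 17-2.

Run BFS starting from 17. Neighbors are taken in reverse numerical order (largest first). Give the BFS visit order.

17, 18, 16, 15, 9, 7, 5, 2, 6, 19, 14, 12, 10, 8, 4, 11, 3, 13, 1

Visit 17; enqueue 18, 16, 15, 9, 7, 5, 2 → queue [18, 16, 15, 9, 7, 5, 2]
Visit 18; enqueue 6 → queue [16, 15, 9, 7, 5, 2, 6]
Visit 16; enqueue 19, 14, 12, 10, 8 → queue [15, 9, 7, 5, 2, 6, 19, 14, 12, 10, 8]
Visit 15; enqueue 4 → queue [9, 7, 5, 2, 6, 19, 14, 12, 10, 8, 4]
Visit 9 → queue [7, 5, 2, 6, 19, 14, 12, 10, 8, 4]
Visit 7; enqueue 11 → queue [5, 2, 6, 19, 14, 12, 10, 8, 4, 11]
Visit 5; enqueue 3 → queue [2, 6, 19, 14, 12, 10, 8, 4, 11, 3]
Visit 2; enqueue 13, 1 → queue [6, 19, 14, 12, 10, 8, 4, 11, 3, 13, 1]
Visit 6 → queue [19, 14, 12, 10, 8, 4, 11, 3, 13, 1]
Visit 19 → queue [14, 12, 10, 8, 4, 11, 3, 13, 1]
Visit 14 → queue [12, 10, 8, 4, 11, 3, 13, 1]
Visit 12 → queue [10, 8, 4, 11, 3, 13, 1]
Visit 10 → queue [8, 4, 11, 3, 13, 1]
Visit 8 → queue [4, 11, 3, 13, 1]
Visit 4 → queue [11, 3, 13, 1]
Visit 11 → queue [3, 13, 1]
Visit 3 → queue [13, 1]
Visit 13 → queue [1]
Visit 1 → queue []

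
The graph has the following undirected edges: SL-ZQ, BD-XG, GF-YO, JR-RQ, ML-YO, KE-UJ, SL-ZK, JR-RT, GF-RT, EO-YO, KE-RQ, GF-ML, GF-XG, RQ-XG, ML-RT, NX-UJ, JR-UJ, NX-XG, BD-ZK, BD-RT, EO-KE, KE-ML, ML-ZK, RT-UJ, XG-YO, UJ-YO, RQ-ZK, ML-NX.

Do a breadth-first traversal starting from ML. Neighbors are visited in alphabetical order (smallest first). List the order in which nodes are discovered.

ML, GF, KE, NX, RT, YO, ZK, XG, EO, RQ, UJ, BD, JR, SL, ZQ

Visit ML; enqueue GF, KE, NX, RT, YO, ZK → queue [GF, KE, NX, RT, YO, ZK]
Visit GF; enqueue XG → queue [KE, NX, RT, YO, ZK, XG]
Visit KE; enqueue EO, RQ, UJ → queue [NX, RT, YO, ZK, XG, EO, RQ, UJ]
Visit NX → queue [RT, YO, ZK, XG, EO, RQ, UJ]
Visit RT; enqueue BD, JR → queue [YO, ZK, XG, EO, RQ, UJ, BD, JR]
Visit YO → queue [ZK, XG, EO, RQ, UJ, BD, JR]
Visit ZK; enqueue SL → queue [XG, EO, RQ, UJ, BD, JR, SL]
Visit XG → queue [EO, RQ, UJ, BD, JR, SL]
Visit EO → queue [RQ, UJ, BD, JR, SL]
Visit RQ → queue [UJ, BD, JR, SL]
Visit UJ → queue [BD, JR, SL]
Visit BD → queue [JR, SL]
Visit JR → queue [SL]
Visit SL; enqueue ZQ → queue [ZQ]
Visit ZQ → queue []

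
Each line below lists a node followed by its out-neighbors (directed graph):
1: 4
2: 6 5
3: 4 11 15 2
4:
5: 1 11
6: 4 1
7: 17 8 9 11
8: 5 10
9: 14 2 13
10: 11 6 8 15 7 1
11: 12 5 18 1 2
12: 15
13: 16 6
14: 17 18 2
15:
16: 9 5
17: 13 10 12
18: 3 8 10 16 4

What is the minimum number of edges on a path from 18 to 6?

2

Level 0: 18
Level 1: 3, 4, 8, 10, 16
Level 2: 1, 2, 5, 6, 7, 9, 11, 15
Level 3: 12, 13, 14, 17
6 first appears at level 2.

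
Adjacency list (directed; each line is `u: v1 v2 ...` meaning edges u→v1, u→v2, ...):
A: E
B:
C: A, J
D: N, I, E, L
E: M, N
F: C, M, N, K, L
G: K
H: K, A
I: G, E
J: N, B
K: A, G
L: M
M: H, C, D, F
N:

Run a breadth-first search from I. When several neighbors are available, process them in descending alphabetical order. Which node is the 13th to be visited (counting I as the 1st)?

Visit I; enqueue G, E → queue [G, E]
Visit G; enqueue K → queue [E, K]
Visit E; enqueue N, M → queue [K, N, M]
Visit K; enqueue A → queue [N, M, A]
Visit N → queue [M, A]
Visit M; enqueue H, F, D, C → queue [A, H, F, D, C]
Visit A → queue [H, F, D, C]
Visit H → queue [F, D, C]
Visit F; enqueue L → queue [D, C, L]
Visit D → queue [C, L]
Visit C; enqueue J → queue [L, J]
Visit L → queue [J]
Visit J; enqueue B → queue [B]
Visit B → queue []

Visit order: I, G, E, K, N, M, A, H, F, D, C, L, J, B

J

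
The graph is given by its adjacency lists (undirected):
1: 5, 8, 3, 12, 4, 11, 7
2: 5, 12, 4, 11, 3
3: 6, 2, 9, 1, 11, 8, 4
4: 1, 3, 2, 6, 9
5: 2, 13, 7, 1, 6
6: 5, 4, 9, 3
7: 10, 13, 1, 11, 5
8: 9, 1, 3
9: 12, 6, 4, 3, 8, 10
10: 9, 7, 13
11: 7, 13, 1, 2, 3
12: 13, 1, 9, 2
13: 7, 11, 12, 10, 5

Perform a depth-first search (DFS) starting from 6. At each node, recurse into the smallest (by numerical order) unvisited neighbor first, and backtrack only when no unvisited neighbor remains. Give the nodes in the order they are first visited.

Visit 6
6 → 3
3 → 1
1 → 4
4 → 2
2 → 5
5 → 7
7 → 10
10 → 9
9 → 8
9 → 12
12 → 13
13 → 11

6 → 3 → 1 → 4 → 2 → 5 → 7 → 10 → 9 → 8 → 12 → 13 → 11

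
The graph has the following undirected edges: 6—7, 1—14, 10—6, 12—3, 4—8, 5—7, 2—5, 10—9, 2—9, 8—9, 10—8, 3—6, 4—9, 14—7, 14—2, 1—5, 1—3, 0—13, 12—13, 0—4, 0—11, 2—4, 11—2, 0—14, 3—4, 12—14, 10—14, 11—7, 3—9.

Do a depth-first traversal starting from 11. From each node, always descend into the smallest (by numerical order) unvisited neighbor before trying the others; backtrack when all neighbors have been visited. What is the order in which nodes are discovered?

11 -> 0 -> 4 -> 2 -> 5 -> 1 -> 3 -> 6 -> 7 -> 14 -> 10 -> 8 -> 9 -> 12 -> 13

Visit 11
11 → 0
0 → 4
4 → 2
2 → 5
5 → 1
1 → 3
3 → 6
6 → 7
7 → 14
14 → 10
10 → 8
8 → 9
14 → 12
12 → 13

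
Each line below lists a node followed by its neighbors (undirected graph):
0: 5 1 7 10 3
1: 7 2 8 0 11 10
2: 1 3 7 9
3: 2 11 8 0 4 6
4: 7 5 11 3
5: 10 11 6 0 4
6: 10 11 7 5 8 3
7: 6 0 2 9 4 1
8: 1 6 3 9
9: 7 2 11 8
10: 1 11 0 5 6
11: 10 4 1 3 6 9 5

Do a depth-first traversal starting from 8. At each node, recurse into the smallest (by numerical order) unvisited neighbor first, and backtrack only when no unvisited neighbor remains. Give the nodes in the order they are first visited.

8 → 1 → 0 → 3 → 2 → 7 → 4 → 5 → 6 → 10 → 11 → 9

Visit 8
8 → 1
1 → 0
0 → 3
3 → 2
2 → 7
7 → 4
4 → 5
5 → 6
6 → 10
10 → 11
11 → 9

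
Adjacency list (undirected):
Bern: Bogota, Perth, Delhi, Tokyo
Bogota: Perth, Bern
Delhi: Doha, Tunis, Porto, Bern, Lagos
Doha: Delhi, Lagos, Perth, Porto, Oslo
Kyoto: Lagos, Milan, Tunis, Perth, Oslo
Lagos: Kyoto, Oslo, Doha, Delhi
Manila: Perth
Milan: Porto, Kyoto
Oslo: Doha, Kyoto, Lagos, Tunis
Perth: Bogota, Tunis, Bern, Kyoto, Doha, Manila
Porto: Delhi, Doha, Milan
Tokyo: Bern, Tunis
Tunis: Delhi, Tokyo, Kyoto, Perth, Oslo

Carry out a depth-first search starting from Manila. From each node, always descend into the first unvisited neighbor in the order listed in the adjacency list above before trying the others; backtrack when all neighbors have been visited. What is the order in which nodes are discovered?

Manila, Perth, Bogota, Bern, Delhi, Doha, Lagos, Kyoto, Milan, Porto, Tunis, Tokyo, Oslo

Visit Manila
Manila → Perth
Perth → Bogota
Bogota → Bern
Bern → Delhi
Delhi → Doha
Doha → Lagos
Lagos → Kyoto
Kyoto → Milan
Milan → Porto
Kyoto → Tunis
Tunis → Tokyo
Tunis → Oslo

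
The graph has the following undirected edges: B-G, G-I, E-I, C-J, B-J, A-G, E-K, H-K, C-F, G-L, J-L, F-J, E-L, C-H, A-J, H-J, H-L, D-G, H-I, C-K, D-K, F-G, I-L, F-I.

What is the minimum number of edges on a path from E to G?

Level 0: E
Level 1: I, K, L
Level 2: C, D, F, G, H, J
Level 3: A, B
G first appears at level 2.

2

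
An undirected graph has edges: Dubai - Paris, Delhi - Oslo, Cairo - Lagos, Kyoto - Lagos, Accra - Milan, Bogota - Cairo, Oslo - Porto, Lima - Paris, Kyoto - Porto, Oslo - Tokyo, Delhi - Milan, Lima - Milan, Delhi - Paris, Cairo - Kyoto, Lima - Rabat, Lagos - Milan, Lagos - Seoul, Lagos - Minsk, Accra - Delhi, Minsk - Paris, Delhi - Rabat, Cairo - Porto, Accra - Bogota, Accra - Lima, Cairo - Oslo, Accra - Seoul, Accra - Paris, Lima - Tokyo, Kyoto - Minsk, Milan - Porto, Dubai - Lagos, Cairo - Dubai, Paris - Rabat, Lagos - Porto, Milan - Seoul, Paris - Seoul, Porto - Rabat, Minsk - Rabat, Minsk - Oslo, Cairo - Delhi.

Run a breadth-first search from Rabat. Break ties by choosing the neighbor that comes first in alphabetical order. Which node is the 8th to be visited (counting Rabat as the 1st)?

Cairo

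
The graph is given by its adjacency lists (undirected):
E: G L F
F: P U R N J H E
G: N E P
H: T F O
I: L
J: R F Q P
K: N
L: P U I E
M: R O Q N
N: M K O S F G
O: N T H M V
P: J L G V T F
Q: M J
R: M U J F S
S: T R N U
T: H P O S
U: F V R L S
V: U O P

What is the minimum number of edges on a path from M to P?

Level 0: M
Level 1: N, O, Q, R
Level 2: F, G, H, J, K, S, T, U, V
Level 3: E, L, P
Level 4: I
P first appears at level 3.

3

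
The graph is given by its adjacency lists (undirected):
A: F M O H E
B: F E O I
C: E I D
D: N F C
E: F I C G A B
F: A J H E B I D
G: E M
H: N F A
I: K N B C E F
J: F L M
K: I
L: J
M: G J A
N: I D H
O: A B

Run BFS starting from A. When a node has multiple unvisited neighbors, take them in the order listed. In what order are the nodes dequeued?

A F M O H E J B I D G N C L K

Visit A; enqueue F, M, O, H, E → queue [F, M, O, H, E]
Visit F; enqueue J, B, I, D → queue [M, O, H, E, J, B, I, D]
Visit M; enqueue G → queue [O, H, E, J, B, I, D, G]
Visit O → queue [H, E, J, B, I, D, G]
Visit H; enqueue N → queue [E, J, B, I, D, G, N]
Visit E; enqueue C → queue [J, B, I, D, G, N, C]
Visit J; enqueue L → queue [B, I, D, G, N, C, L]
Visit B → queue [I, D, G, N, C, L]
Visit I; enqueue K → queue [D, G, N, C, L, K]
Visit D → queue [G, N, C, L, K]
Visit G → queue [N, C, L, K]
Visit N → queue [C, L, K]
Visit C → queue [L, K]
Visit L → queue [K]
Visit K → queue []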